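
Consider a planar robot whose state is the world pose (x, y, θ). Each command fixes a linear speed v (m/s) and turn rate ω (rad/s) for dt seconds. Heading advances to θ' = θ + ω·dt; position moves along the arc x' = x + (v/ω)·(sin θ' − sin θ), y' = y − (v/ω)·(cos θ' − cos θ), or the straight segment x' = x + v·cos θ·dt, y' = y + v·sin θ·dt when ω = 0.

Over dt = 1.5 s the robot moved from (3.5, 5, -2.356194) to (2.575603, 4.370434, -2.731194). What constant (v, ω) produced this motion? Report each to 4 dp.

v = 0.7500, ω = -0.2500

Δθ = -2.731194 − -2.356194 = -0.375000
ω = Δθ/dt = -0.375000/1.5 = -0.2500
R = Δx/(sin θ' − sin θ) = -3.0000
v = R·ω = -3.0000·-0.2500 = 0.7500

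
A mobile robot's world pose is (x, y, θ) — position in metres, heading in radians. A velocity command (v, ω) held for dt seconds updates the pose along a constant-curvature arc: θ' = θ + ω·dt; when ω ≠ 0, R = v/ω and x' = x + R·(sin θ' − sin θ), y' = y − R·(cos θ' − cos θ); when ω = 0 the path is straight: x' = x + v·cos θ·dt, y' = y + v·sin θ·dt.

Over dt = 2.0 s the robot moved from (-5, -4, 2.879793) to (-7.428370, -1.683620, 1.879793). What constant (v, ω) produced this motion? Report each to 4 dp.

v = 1.7500, ω = -0.5000

Δθ = 1.879793 − 2.879793 = -1.000000
ω = Δθ/dt = -1.000000/2.0 = -0.5000
R = Δx/(sin θ' − sin θ) = -3.5000
v = R·ω = -3.5000·-0.5000 = 1.7500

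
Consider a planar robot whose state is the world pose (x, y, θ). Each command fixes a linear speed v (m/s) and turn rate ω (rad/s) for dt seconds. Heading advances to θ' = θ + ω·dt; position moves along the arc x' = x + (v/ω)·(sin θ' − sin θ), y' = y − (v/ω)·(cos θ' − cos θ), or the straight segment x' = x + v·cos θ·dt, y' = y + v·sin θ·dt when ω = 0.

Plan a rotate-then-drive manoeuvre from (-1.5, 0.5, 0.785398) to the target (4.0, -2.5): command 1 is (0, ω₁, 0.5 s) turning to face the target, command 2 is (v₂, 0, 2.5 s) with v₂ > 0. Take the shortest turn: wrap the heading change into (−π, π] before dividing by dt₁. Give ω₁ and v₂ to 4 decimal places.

heading to target = atan2(-2.5−0.5, 4−-1.5) = -0.4993
Δθ = wrap(-0.4993 − 0.7854) = -1.2847; ω₁ = Δθ/dt₁ = -2.5695
distance = √((4−-1.5)² + (-2.5−0.5)²) = 6.2650; v₂ = distance/dt₂ = 2.5060

ω₁ = -2.5695, v₂ = 2.5060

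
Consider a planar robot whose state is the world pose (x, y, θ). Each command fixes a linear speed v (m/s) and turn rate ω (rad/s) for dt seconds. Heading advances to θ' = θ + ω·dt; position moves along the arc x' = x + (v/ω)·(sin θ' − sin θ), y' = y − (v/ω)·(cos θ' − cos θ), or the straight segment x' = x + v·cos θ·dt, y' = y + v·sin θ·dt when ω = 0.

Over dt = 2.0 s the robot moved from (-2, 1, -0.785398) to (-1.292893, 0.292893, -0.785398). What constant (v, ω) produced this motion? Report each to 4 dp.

Δθ = -0.785398 − -0.785398 = 0.000000
ω = Δθ/dt = 0.000000/2.0 = 0.0000
ω = 0 → v = (Δx·cos θ + Δy·sin θ)/dt = 0.5000

v = 0.5000, ω = 0.0000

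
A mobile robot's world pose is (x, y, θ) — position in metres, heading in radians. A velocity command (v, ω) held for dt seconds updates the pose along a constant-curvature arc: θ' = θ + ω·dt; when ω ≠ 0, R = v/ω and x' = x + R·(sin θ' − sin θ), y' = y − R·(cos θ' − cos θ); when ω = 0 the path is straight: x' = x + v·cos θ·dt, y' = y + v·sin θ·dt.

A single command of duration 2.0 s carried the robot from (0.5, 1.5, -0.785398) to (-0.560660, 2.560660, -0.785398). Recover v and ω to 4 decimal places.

v = -0.7500, ω = 0.0000

Δθ = -0.785398 − -0.785398 = 0.000000
ω = Δθ/dt = 0.000000/2.0 = 0.0000
ω = 0 → v = (Δx·cos θ + Δy·sin θ)/dt = -0.7500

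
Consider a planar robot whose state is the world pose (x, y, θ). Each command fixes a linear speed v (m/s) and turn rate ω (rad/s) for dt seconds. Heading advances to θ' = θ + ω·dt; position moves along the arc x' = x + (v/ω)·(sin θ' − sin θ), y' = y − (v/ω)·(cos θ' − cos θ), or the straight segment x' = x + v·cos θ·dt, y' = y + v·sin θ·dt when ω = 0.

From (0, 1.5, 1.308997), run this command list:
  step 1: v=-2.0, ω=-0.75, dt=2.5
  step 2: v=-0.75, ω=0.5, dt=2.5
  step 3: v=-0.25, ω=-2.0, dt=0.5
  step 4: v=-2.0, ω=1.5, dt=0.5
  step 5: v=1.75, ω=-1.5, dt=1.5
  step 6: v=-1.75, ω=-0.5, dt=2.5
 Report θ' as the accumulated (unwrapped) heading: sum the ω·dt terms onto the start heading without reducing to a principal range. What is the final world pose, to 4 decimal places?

step 1: θ'=-0.5660 (R=2.6667) → pose (-4.0058, -0.0606, -0.5660)
step 2: θ'=0.6840 (R=-1.5000) → pose (-5.7581, -0.1641, 0.6840)
step 3: θ'=-0.3160 (R=0.1250) → pose (-5.8759, -0.1860, -0.3160)
step 4: θ'=0.4340 (R=-1.3333) → pose (-6.8509, -0.2436, 0.4340)
step 5: θ'=-1.8160 (R=-1.1667) → pose (-5.2286, -1.5854, -1.8160)
step 6: θ'=-3.0660 (R=3.5000) → pose (-2.0976, 1.0550, -3.0660)

(-2.0976, 1.0550, -3.0660)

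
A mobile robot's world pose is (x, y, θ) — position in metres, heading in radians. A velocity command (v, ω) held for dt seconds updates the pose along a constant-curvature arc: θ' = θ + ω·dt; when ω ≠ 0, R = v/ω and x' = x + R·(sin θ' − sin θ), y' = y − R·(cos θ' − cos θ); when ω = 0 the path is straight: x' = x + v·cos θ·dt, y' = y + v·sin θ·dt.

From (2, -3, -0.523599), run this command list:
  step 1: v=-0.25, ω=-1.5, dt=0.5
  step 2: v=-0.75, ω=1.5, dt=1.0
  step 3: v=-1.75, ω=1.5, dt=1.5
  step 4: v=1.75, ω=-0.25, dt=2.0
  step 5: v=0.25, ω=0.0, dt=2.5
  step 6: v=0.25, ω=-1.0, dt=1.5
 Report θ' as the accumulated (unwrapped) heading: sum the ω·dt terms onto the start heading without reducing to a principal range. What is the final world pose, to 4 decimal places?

step 1: θ'=-1.2736 (R=0.1667) → pose (1.9240, -2.9045, -1.2736)
step 2: θ'=0.2264 (R=-0.5000) → pose (1.3337, -2.5636, 0.2264)
step 3: θ'=2.4764 (R=-1.1667) → pose (0.8755, -4.6185, 2.4764)
step 4: θ'=1.9764 (R=-7.0000) → pose (-1.2361, -1.8729, 1.9764)
step 5: θ'=1.9764 (straight) → pose (-1.4827, -1.2986, 1.9764)
step 6: θ'=0.4764 (R=-0.2500) → pose (-1.3677, -0.9778, 0.4764)

(-1.3677, -0.9778, 0.4764)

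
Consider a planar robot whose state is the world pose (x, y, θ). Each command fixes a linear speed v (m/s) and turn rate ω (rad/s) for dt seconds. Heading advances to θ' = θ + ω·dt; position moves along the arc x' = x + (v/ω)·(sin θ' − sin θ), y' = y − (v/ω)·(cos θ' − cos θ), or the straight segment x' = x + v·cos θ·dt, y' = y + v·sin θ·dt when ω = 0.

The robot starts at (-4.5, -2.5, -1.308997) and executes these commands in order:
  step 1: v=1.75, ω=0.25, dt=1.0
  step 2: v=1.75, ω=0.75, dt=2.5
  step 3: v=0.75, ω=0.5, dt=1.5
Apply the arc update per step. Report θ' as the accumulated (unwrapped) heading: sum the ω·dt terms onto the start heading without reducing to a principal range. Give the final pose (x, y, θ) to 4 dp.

(0.2998, -3.5519, 1.5660)

step 1: θ'=-1.0590 (R=7.0000) → pose (-3.8416, -4.1165, -1.0590)
step 2: θ'=0.8160 (R=2.3333) → pose (-0.1076, -4.5724, 0.8160)
step 3: θ'=1.5660 (R=1.5000) → pose (0.2998, -3.5519, 1.5660)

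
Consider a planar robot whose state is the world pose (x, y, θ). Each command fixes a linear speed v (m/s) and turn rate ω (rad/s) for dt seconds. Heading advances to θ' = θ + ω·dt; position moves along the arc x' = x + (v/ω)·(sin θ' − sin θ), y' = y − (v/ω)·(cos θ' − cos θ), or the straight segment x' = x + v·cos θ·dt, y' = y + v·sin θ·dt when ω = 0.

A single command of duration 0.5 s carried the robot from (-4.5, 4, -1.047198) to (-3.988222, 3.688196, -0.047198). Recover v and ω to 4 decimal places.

Δθ = -0.047198 − -1.047198 = 1.000000
ω = Δθ/dt = 1.000000/0.5 = 2.0000
R = Δx/(sin θ' − sin θ) = 0.6250
v = R·ω = 0.6250·2.0000 = 1.2500

v = 1.2500, ω = 2.0000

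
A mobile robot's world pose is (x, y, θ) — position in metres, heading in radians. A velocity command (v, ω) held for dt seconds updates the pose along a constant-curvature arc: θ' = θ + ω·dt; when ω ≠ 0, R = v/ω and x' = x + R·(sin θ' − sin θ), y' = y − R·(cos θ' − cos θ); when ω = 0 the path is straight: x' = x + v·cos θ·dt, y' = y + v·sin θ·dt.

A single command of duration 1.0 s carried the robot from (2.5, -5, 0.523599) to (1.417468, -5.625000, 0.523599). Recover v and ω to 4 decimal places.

Δθ = 0.523599 − 0.523599 = 0.000000
ω = Δθ/dt = 0.000000/1.0 = 0.0000
ω = 0 → v = (Δx·cos θ + Δy·sin θ)/dt = -1.2500

v = -1.2500, ω = 0.0000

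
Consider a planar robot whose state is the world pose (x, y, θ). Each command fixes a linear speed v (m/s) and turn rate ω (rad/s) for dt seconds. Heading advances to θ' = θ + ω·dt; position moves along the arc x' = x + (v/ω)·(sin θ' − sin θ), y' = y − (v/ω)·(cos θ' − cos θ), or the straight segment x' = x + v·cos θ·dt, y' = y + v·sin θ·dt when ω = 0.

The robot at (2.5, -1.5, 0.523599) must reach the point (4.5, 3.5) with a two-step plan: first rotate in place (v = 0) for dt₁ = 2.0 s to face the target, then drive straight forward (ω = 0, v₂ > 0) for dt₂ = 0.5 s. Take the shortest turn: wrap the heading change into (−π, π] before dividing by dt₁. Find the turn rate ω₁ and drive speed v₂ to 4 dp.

ω₁ = 0.3333, v₂ = 10.7703

heading to target = atan2(3.5−-1.5, 4.5−2.5) = 1.1903
Δθ = wrap(1.1903 − 0.5236) = 0.6667; ω₁ = Δθ/dt₁ = 0.3333
distance = √((4.5−2.5)² + (3.5−-1.5)²) = 5.3852; v₂ = distance/dt₂ = 10.7703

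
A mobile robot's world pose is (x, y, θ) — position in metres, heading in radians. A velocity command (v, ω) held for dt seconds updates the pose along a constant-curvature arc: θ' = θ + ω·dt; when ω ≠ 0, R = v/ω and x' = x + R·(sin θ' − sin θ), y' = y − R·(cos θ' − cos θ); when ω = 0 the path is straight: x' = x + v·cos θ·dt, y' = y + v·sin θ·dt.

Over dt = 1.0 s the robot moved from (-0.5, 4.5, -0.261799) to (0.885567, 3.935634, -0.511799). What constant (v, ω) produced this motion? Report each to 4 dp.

v = 1.5000, ω = -0.2500

Δθ = -0.511799 − -0.261799 = -0.250000
ω = Δθ/dt = -0.250000/1.0 = -0.2500
R = Δx/(sin θ' − sin θ) = -6.0000
v = R·ω = -6.0000·-0.2500 = 1.5000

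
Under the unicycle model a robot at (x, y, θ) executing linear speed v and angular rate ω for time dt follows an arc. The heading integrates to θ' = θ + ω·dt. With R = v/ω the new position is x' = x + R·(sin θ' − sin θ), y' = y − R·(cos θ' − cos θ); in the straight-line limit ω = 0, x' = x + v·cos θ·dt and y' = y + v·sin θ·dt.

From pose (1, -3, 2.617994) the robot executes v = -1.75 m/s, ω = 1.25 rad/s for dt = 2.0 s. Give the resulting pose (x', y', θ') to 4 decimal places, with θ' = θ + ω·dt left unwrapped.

θ' = 2.6180 + 1.25·2.0 = 5.1180
R = v/ω = -1.75/1.25 = -1.4000
x' = 1 + -1.4000·(sin 5.1180 − sin 2.6180) = 2.9864
y' = -3 − -1.4000·(cos 5.1180 − cos 2.6180) = -1.2352

(2.9864, -1.2352, 5.1180)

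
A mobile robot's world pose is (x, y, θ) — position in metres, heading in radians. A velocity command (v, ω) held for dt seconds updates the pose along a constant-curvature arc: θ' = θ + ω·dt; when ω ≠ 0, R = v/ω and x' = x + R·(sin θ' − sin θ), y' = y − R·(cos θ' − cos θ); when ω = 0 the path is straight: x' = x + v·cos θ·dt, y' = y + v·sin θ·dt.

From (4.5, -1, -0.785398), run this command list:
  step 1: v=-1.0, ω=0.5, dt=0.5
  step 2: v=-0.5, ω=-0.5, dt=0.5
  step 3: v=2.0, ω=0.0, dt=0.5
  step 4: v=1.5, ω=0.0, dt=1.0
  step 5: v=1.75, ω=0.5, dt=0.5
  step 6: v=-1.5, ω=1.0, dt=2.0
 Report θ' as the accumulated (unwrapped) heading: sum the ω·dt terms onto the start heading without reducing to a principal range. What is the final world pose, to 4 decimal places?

step 1: θ'=-0.5354 (R=-2.0000) → pose (4.1062, -0.6941, -0.5354)
step 2: θ'=-0.7854 (R=1.0000) → pose (3.9092, -0.5411, -0.7854)
step 3: θ'=-0.7854 (straight) → pose (4.6163, -1.2482, -0.7854)
step 4: θ'=-0.7854 (straight) → pose (5.6770, -2.3089, -0.7854)
step 5: θ'=-0.5354 (R=3.5000) → pose (6.3662, -2.8442, -0.5354)
step 6: θ'=1.4646 (R=-1.5000) → pose (4.1094, -3.9754, 1.4646)

(4.1094, -3.9754, 1.4646)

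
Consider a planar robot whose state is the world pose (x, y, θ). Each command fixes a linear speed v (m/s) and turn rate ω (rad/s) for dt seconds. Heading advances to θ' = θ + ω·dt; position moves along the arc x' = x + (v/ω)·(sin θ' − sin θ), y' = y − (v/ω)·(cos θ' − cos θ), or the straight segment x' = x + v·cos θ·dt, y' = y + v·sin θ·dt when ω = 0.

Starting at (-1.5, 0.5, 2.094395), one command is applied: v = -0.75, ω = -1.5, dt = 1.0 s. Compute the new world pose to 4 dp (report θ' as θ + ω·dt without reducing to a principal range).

θ' = 2.0944 + -1.5·1.0 = 0.5944
R = v/ω = -0.75/-1.5 = 0.5000
x' = -1.5 + 0.5000·(sin 0.5944 − sin 2.0944) = -1.6530
y' = 0.5 − 0.5000·(cos 0.5944 − cos 2.0944) = -0.1642

(-1.6530, -0.1642, 0.5944)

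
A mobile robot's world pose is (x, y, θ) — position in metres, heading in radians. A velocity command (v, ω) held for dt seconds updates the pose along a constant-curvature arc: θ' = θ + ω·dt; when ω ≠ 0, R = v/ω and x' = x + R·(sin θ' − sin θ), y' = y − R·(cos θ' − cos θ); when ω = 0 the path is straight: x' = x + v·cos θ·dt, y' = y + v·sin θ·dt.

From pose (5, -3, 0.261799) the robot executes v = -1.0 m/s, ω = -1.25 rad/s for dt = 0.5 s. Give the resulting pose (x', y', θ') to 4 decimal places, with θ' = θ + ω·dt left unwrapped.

θ' = 0.2618 + -1.25·0.5 = -0.3632
R = v/ω = -1.0/-1.25 = 0.8000
x' = 5 + 0.8000·(sin -0.3632 − sin 0.2618) = 4.5087
y' = -3 − 0.8000·(cos -0.3632 − cos 0.2618) = -2.9751

(4.5087, -2.9751, -0.3632)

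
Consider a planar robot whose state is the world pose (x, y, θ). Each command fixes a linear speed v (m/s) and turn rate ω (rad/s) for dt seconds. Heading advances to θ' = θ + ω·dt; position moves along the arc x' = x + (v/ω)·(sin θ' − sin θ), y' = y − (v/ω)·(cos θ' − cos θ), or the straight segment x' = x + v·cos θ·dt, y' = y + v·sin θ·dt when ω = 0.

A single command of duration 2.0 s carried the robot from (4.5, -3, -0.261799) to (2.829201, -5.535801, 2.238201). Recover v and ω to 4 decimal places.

v = -2.0000, ω = 1.2500

Δθ = 2.238201 − -0.261799 = 2.500000
ω = Δθ/dt = 2.500000/2.0 = 1.2500
R = −Δy/(cos θ' − cos θ) = -1.6000
v = R·ω = -1.6000·1.2500 = -2.0000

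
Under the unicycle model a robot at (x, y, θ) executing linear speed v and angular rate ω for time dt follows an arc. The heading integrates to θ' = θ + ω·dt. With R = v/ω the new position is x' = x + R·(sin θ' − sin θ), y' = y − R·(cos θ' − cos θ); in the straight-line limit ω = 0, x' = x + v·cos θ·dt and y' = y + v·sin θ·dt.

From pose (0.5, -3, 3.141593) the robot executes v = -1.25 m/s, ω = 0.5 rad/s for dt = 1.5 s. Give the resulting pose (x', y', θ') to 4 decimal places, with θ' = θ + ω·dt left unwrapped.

(2.2041, -2.3292, 3.8916)

θ' = 3.1416 + 0.5·1.5 = 3.8916
R = v/ω = -1.25/0.5 = -2.5000
x' = 0.5 + -2.5000·(sin 3.8916 − sin 3.1416) = 2.2041
y' = -3 − -2.5000·(cos 3.8916 − cos 3.1416) = -2.3292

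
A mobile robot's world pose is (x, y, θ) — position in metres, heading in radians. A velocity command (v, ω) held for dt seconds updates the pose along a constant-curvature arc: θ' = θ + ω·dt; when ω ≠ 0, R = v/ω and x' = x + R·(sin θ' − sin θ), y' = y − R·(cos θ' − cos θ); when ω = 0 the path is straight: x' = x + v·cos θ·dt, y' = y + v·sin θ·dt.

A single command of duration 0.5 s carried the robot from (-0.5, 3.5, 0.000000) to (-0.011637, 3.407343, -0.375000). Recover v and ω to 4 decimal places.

Δθ = -0.375000 − 0.000000 = -0.375000
ω = Δθ/dt = -0.375000/0.5 = -0.7500
R = Δx/(sin θ' − sin θ) = -1.3333
v = R·ω = -1.3333·-0.7500 = 1.0000

v = 1.0000, ω = -0.7500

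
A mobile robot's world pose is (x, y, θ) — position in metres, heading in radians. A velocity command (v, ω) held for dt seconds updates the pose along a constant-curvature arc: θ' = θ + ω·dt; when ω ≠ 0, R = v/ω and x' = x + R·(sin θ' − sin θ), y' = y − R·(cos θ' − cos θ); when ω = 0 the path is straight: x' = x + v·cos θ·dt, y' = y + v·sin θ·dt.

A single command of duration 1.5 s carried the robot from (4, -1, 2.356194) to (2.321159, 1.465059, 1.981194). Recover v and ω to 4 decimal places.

Δθ = 1.981194 − 2.356194 = -0.375000
ω = Δθ/dt = -0.375000/1.5 = -0.2500
R = −Δy/(cos θ' − cos θ) = -8.0000
v = R·ω = -8.0000·-0.2500 = 2.0000

v = 2.0000, ω = -0.2500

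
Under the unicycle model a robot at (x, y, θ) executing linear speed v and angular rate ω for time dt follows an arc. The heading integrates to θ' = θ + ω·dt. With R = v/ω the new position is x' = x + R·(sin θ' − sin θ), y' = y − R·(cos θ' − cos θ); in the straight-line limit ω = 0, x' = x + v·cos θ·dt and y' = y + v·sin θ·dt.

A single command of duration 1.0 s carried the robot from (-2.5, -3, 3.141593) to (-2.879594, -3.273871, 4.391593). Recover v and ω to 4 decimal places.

v = 0.5000, ω = 1.2500

Δθ = 4.391593 − 3.141593 = 1.250000
ω = Δθ/dt = 1.250000/1.0 = 1.2500
R = Δx/(sin θ' − sin θ) = 0.4000
v = R·ω = 0.4000·1.2500 = 0.5000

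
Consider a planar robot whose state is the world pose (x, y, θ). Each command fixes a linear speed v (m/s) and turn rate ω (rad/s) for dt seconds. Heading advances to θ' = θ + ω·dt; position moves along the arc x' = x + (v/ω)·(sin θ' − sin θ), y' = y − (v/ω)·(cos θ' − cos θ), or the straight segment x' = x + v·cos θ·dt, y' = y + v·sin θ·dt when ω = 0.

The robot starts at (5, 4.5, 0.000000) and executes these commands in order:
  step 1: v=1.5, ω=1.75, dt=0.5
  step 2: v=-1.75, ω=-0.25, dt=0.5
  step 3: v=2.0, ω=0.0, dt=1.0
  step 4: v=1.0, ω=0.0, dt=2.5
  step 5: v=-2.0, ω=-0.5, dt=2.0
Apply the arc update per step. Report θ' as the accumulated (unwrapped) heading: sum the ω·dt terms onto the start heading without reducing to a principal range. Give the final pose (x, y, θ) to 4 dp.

(4.6330, 6.2914, -0.2500)

step 1: θ'=0.8750 (R=0.8571) → pose (5.6579, 4.8077, 0.8750)
step 2: θ'=0.7500 (R=7.0000) → pose (5.0566, 4.1729, 0.7500)
step 3: θ'=0.7500 (straight) → pose (6.5199, 5.5362, 0.7500)
step 4: θ'=0.7500 (straight) → pose (8.3492, 7.2402, 0.7500)
step 5: θ'=-0.2500 (R=4.0000) → pose (4.6330, 6.2914, -0.2500)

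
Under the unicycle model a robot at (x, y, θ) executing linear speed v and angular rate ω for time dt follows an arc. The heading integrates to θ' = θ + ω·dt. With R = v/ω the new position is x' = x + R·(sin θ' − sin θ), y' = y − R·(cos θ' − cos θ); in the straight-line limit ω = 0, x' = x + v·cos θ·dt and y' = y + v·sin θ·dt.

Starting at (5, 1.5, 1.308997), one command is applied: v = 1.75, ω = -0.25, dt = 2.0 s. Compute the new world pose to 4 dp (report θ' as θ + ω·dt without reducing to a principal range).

(6.6963, 4.5198, 0.8090)

θ' = 1.3090 + -0.25·2.0 = 0.8090
R = v/ω = 1.75/-0.25 = -7.0000
x' = 5 + -7.0000·(sin 0.8090 − sin 1.3090) = 6.6963
y' = 1.5 − -7.0000·(cos 0.8090 − cos 1.3090) = 4.5198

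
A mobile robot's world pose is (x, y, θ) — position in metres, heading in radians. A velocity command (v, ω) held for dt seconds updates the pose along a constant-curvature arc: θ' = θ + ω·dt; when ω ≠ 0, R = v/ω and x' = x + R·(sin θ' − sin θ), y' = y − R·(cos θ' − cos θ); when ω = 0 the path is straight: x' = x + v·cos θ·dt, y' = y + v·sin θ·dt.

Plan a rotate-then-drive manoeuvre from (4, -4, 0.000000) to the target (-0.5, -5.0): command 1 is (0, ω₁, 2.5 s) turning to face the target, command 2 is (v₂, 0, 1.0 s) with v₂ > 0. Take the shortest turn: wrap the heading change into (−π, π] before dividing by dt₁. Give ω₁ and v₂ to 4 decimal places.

heading to target = atan2(-5−-4, -0.5−4) = -2.9229
Δθ = wrap(-2.9229 − 0.0000) = -2.9229; ω₁ = Δθ/dt₁ = -1.1692
distance = √((-0.5−4)² + (-5−-4)²) = 4.6098; v₂ = distance/dt₂ = 4.6098

ω₁ = -1.1692, v₂ = 4.6098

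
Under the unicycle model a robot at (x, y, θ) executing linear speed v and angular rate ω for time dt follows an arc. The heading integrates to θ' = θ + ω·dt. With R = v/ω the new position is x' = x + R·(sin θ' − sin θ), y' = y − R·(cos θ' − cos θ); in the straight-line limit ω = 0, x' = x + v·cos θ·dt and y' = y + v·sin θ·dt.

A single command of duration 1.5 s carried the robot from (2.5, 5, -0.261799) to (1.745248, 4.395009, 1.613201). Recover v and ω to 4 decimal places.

v = -0.7500, ω = 1.2500

Δθ = 1.613201 − -0.261799 = 1.875000
ω = Δθ/dt = 1.875000/1.5 = 1.2500
R = Δx/(sin θ' − sin θ) = -0.6000
v = R·ω = -0.6000·1.2500 = -0.7500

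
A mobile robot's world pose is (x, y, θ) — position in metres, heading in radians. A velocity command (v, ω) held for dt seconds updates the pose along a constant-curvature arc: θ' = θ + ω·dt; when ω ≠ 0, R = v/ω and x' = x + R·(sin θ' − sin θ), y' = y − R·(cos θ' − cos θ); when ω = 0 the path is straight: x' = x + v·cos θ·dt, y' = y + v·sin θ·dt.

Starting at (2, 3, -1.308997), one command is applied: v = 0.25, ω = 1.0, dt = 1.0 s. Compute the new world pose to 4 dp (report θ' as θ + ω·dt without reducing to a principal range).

(2.1655, 2.8265, -0.3090)

θ' = -1.3090 + 1.0·1.0 = -0.3090
R = v/ω = 0.25/1.0 = 0.2500
x' = 2 + 0.2500·(sin -0.3090 − sin -1.3090) = 2.1655
y' = 3 − 0.2500·(cos -0.3090 − cos -1.3090) = 2.8265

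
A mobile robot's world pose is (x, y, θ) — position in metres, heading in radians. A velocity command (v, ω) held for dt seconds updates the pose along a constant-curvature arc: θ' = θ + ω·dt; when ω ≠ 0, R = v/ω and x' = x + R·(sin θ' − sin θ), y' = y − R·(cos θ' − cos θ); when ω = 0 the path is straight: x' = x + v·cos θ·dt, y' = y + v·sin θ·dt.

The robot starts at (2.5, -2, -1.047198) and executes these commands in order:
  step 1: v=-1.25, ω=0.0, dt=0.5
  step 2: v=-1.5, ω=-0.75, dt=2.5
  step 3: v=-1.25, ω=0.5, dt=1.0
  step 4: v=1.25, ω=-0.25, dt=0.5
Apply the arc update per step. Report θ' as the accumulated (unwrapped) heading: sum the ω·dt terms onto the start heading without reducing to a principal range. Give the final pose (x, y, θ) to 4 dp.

step 1: θ'=-1.0472 (straight) → pose (2.1875, -1.4587, -1.0472)
step 2: θ'=-2.9222 (R=2.0000) → pose (3.4843, 1.4933, -2.9222)
step 3: θ'=-2.4222 (R=-2.5000) → pose (4.5875, 2.0529, -2.4222)
step 4: θ'=-2.5472 (R=-5.0000) → pose (4.0929, 1.6715, -2.5472)

(4.0929, 1.6715, -2.5472)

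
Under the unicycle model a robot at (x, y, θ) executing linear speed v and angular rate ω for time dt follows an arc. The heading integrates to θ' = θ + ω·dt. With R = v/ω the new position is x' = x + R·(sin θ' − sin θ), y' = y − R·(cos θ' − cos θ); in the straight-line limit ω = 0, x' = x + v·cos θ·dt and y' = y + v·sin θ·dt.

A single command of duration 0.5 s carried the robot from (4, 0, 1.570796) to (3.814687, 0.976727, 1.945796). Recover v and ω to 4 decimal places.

v = 2.0000, ω = 0.7500

Δθ = 1.945796 − 1.570796 = 0.375000
ω = Δθ/dt = 0.375000/0.5 = 0.7500
R = −Δy/(cos θ' − cos θ) = 2.6667
v = R·ω = 2.6667·0.7500 = 2.0000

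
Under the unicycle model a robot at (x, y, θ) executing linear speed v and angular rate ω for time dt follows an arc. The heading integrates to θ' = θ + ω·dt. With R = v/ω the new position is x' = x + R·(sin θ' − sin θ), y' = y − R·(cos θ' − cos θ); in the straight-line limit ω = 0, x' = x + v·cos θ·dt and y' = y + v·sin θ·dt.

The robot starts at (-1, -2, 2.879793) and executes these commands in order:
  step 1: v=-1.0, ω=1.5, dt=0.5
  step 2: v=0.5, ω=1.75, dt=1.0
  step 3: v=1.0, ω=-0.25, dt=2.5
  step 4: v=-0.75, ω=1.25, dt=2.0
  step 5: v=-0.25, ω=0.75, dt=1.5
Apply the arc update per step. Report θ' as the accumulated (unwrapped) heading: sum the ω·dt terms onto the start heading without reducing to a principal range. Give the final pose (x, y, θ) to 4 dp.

(-0.8585, -4.7226, 8.3798)

step 1: θ'=3.6298 (R=-0.6667) → pose (-0.5148, -1.9448, 3.6298)
step 2: θ'=5.3798 (R=0.2857) → pose (-0.6052, -2.3740, 5.3798)
step 3: θ'=4.7548 (R=-4.0000) → pose (0.2495, -4.6802, 4.7548)
step 4: θ'=7.2548 (R=-0.6000) → pose (-0.8454, -4.3673, 7.2548)
step 5: θ'=8.3798 (R=-0.3333) → pose (-0.8585, -4.7226, 8.3798)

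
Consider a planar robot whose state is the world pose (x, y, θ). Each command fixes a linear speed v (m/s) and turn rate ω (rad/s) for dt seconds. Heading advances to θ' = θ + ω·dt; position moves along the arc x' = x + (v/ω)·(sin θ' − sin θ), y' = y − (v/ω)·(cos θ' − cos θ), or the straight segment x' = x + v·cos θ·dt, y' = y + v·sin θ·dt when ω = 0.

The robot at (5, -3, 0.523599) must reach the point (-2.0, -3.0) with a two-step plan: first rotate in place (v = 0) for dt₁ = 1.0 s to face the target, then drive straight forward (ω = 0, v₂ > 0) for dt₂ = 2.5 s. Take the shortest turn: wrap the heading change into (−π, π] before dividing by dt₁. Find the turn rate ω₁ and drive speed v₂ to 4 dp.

heading to target = atan2(-3−-3, -2−5) = 3.1416
Δθ = wrap(3.1416 − 0.5236) = 2.6180; ω₁ = Δθ/dt₁ = 2.6180
distance = √((-2−5)² + (-3−-3)²) = 7.0000; v₂ = distance/dt₂ = 2.8000

ω₁ = 2.6180, v₂ = 2.8000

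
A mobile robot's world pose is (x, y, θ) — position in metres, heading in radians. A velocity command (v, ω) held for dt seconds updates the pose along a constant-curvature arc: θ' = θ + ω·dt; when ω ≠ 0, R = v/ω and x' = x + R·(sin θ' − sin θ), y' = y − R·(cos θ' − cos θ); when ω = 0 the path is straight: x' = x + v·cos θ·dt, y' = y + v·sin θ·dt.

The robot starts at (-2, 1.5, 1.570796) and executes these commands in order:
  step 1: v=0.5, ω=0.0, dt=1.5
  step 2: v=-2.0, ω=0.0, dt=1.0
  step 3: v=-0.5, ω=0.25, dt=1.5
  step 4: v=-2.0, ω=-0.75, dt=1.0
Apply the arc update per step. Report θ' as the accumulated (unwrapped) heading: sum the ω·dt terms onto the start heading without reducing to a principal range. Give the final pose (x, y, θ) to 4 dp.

step 1: θ'=1.5708 (straight) → pose (-2.0000, 2.2500, 1.5708)
step 2: θ'=1.5708 (straight) → pose (-2.0000, 0.2500, 1.5708)
step 3: θ'=1.9458 (R=-2.0000) → pose (-1.8610, -0.4825, 1.9458)
step 4: θ'=1.1958 (R=2.6667) → pose (-1.8610, -2.4360, 1.1958)

(-1.8610, -2.4360, 1.1958)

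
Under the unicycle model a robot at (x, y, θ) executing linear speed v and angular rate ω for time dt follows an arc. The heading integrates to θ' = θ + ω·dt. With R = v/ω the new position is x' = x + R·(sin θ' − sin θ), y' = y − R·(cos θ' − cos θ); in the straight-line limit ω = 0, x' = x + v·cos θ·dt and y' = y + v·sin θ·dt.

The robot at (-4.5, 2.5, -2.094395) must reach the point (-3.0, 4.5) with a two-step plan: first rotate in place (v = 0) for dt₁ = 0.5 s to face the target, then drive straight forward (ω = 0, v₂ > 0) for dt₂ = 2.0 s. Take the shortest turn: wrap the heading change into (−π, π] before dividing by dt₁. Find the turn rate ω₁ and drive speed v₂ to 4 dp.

ω₁ = 6.0434, v₂ = 1.2500

heading to target = atan2(4.5−2.5, -3−-4.5) = 0.9273
Δθ = wrap(0.9273 − -2.0944) = 3.0217; ω₁ = Δθ/dt₁ = 6.0434
distance = √((-3−-4.5)² + (4.5−2.5)²) = 2.5000; v₂ = distance/dt₂ = 1.2500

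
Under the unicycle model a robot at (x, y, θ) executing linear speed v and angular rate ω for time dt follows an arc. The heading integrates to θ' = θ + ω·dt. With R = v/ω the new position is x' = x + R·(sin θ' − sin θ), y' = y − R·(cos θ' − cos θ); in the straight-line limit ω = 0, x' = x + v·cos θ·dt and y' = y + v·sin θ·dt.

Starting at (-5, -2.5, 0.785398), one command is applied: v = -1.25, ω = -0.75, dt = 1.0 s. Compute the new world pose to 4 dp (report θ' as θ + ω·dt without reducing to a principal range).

(-6.1195, -2.9871, 0.0354)

θ' = 0.7854 + -0.75·1.0 = 0.0354
R = v/ω = -1.25/-0.75 = 1.6667
x' = -5 + 1.6667·(sin 0.0354 − sin 0.7854) = -6.1195
y' = -2.5 − 1.6667·(cos 0.0354 − cos 0.7854) = -2.9871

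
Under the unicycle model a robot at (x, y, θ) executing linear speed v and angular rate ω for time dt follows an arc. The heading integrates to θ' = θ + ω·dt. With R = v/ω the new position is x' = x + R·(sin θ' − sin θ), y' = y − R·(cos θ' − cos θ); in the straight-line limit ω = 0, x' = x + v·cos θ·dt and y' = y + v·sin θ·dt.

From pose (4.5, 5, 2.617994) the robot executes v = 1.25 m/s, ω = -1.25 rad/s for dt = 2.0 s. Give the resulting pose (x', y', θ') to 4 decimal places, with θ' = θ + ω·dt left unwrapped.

θ' = 2.6180 + -1.25·2.0 = 0.1180
R = v/ω = 1.25/-1.25 = -1.0000
x' = 4.5 + -1.0000·(sin 0.1180 − sin 2.6180) = 4.8823
y' = 5 − -1.0000·(cos 0.1180 − cos 2.6180) = 6.8591

(4.8823, 6.8591, 0.1180)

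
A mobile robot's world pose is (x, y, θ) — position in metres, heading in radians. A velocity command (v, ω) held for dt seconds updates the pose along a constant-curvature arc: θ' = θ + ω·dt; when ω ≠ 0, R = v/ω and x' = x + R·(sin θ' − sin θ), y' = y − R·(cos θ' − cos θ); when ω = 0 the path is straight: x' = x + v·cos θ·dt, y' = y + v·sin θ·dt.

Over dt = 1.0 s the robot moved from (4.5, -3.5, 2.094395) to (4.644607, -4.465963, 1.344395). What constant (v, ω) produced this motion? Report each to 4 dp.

v = -1.0000, ω = -0.7500

Δθ = 1.344395 − 2.094395 = -0.750000
ω = Δθ/dt = -0.750000/1.0 = -0.7500
R = −Δy/(cos θ' − cos θ) = 1.3333
v = R·ω = 1.3333·-0.7500 = -1.0000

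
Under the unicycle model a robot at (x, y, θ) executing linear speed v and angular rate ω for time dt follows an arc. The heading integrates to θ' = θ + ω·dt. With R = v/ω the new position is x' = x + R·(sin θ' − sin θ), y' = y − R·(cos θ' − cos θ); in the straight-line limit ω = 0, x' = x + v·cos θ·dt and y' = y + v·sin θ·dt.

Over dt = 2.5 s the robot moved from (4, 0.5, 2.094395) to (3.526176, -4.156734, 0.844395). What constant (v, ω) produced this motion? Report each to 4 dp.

v = -2.0000, ω = -0.5000

Δθ = 0.844395 − 2.094395 = -1.250000
ω = Δθ/dt = -1.250000/2.5 = -0.5000
R = −Δy/(cos θ' − cos θ) = 4.0000
v = R·ω = 4.0000·-0.5000 = -2.0000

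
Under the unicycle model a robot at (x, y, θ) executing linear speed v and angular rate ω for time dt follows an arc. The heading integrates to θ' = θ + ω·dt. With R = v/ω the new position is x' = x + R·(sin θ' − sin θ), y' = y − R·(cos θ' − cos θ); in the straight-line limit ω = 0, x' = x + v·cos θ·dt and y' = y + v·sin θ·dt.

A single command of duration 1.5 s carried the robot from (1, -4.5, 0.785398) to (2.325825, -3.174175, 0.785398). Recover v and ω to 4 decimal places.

v = 1.2500, ω = 0.0000

Δθ = 0.785398 − 0.785398 = 0.000000
ω = Δθ/dt = 0.000000/1.5 = 0.0000
ω = 0 → v = (Δx·cos θ + Δy·sin θ)/dt = 1.2500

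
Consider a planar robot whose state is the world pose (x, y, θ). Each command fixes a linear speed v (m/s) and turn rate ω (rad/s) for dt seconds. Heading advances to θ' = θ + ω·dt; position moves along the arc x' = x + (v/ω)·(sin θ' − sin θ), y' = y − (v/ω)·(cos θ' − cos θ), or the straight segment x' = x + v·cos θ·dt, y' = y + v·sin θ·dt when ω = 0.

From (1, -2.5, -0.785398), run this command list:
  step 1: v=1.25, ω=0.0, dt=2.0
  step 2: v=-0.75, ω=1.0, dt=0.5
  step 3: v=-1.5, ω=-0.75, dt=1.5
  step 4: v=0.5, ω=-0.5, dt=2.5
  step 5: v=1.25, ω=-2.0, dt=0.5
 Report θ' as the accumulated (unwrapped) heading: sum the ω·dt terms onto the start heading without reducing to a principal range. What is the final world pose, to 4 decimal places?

(-0.0862, -3.5136, -3.6604)

step 1: θ'=-0.7854 (straight) → pose (2.7678, -4.2678, -0.7854)
step 2: θ'=-0.2854 (R=-0.7500) → pose (2.4486, -4.0784, -0.2854)
step 3: θ'=-1.4104 (R=2.0000) → pose (1.0373, -2.4788, -1.4104)
step 4: θ'=-2.6604 (R=-1.0000) → pose (0.5130, -3.5249, -2.6604)
step 5: θ'=-3.6604 (R=-0.6250) → pose (-0.0862, -3.5136, -3.6604)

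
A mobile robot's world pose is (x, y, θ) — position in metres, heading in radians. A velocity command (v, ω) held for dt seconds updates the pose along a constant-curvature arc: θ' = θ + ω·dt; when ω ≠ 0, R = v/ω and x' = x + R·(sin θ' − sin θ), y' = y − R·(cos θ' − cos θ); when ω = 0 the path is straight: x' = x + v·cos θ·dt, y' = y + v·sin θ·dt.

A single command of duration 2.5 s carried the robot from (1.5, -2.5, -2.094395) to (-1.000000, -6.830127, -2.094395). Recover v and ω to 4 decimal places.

v = 2.0000, ω = 0.0000

Δθ = -2.094395 − -2.094395 = 0.000000
ω = Δθ/dt = 0.000000/2.5 = 0.0000
ω = 0 → v = (Δx·cos θ + Δy·sin θ)/dt = 2.0000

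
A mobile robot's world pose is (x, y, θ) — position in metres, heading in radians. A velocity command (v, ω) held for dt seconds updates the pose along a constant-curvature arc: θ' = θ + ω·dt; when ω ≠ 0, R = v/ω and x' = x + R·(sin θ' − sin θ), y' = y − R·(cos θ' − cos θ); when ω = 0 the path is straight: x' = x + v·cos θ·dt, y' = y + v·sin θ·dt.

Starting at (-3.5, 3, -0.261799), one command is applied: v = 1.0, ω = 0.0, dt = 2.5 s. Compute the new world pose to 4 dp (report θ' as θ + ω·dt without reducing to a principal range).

(-1.0852, 2.3530, -0.2618)

θ' = -0.2618 + 0.0·2.5 = -0.2618
ω = 0 → straight: x' = -3.5 + 1.0·cos(-0.2618)·2.5 = -1.0852
y' = 3 + 1.0·sin(-0.2618)·2.5 = 2.3530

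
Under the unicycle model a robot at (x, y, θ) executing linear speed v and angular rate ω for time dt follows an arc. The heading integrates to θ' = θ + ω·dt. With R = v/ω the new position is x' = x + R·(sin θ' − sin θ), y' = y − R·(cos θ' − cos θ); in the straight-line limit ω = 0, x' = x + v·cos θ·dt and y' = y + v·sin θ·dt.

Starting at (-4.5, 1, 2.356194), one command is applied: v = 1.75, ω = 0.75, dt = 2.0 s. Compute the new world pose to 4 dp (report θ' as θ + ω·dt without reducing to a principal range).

(-7.6790, 1.1126, 3.8562)

θ' = 2.3562 + 0.75·2.0 = 3.8562
R = v/ω = 1.75/0.75 = 2.3333
x' = -4.5 + 2.3333·(sin 3.8562 − sin 2.3562) = -7.6790
y' = 1 − 2.3333·(cos 3.8562 − cos 2.3562) = 1.1126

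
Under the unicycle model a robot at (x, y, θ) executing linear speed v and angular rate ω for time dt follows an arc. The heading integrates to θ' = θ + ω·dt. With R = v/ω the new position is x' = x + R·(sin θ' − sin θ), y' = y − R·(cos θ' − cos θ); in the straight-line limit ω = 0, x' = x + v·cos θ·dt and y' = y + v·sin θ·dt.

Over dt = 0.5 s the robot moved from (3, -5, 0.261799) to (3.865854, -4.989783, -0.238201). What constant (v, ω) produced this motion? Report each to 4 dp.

Δθ = -0.238201 − 0.261799 = -0.500000
ω = Δθ/dt = -0.500000/0.5 = -1.0000
R = Δx/(sin θ' − sin θ) = -1.7500
v = R·ω = -1.7500·-1.0000 = 1.7500

v = 1.7500, ω = -1.0000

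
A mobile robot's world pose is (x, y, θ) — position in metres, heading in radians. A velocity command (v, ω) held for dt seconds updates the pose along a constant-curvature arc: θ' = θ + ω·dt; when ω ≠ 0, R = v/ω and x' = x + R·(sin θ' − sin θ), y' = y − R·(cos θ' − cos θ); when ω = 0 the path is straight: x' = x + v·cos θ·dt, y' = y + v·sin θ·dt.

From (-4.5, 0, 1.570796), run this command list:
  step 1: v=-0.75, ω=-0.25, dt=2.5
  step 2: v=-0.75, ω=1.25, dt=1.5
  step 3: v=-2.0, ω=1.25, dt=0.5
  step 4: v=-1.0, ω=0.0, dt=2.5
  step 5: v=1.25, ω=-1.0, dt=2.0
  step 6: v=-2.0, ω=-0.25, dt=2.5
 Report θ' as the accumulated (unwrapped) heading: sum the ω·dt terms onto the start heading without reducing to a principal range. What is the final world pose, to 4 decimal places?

(-5.0995, -5.0423, 0.8208)

step 1: θ'=0.9458 (R=3.0000) → pose (-5.0671, -1.7553, 0.9458)
step 2: θ'=2.8208 (R=-0.6000) → pose (-4.7697, -2.6757, 2.8208)
step 3: θ'=3.4458 (R=-1.6000) → pose (-3.7860, -2.6839, 3.4458)
step 4: θ'=3.4458 (straight) → pose (-1.4007, -1.9351, 3.4458)
step 5: θ'=1.4458 (R=-1.2500) → pose (-3.0154, -0.5866, 1.4458)
step 6: θ'=0.8208 (R=8.0000) → pose (-5.0995, -5.0423, 0.8208)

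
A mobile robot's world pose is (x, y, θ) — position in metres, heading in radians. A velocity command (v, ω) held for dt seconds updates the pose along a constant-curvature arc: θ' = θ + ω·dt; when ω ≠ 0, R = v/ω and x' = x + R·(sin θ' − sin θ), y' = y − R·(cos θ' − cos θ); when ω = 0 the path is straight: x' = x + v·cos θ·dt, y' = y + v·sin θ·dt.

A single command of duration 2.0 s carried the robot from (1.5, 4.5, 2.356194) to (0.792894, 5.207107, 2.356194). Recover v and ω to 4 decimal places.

v = 0.5000, ω = 0.0000

Δθ = 2.356194 − 2.356194 = 0.000000
ω = Δθ/dt = 0.000000/2.0 = 0.0000
ω = 0 → v = (Δx·cos θ + Δy·sin θ)/dt = 0.5000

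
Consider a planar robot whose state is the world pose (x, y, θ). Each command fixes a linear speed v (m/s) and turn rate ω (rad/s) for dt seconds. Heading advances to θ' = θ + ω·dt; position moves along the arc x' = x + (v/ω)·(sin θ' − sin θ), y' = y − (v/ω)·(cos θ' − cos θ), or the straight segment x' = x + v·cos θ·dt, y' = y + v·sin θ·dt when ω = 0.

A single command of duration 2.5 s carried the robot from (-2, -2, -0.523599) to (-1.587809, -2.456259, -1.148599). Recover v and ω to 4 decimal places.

v = 0.2500, ω = -0.2500

Δθ = -1.148599 − -0.523599 = -0.625000
ω = Δθ/dt = -0.625000/2.5 = -0.2500
R = −Δy/(cos θ' − cos θ) = -1.0000
v = R·ω = -1.0000·-0.2500 = 0.2500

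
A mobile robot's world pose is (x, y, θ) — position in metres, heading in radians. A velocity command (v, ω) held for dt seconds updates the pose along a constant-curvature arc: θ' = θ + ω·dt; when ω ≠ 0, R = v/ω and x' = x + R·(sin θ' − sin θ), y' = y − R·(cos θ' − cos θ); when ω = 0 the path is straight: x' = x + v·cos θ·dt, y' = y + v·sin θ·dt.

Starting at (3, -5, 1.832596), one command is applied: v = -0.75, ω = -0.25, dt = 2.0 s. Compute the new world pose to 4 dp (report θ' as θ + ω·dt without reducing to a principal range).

θ' = 1.8326 + -0.25·2.0 = 1.3326
R = v/ω = -0.75/-0.25 = 3.0000
x' = 3 + 3.0000·(sin 1.3326 − sin 1.8326) = 3.0175
y' = -5 − 3.0000·(cos 1.3326 − cos 1.8326) = -6.4843

(3.0175, -6.4843, 1.3326)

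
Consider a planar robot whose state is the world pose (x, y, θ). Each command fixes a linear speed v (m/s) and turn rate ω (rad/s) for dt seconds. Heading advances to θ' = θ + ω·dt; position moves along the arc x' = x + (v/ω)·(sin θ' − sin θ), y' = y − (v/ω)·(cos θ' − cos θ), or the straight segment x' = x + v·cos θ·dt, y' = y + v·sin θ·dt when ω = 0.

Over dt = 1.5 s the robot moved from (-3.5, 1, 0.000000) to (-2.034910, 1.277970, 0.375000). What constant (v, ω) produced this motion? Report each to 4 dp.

v = 1.0000, ω = 0.2500

Δθ = 0.375000 − 0.000000 = 0.375000
ω = Δθ/dt = 0.375000/1.5 = 0.2500
R = Δx/(sin θ' − sin θ) = 4.0000
v = R·ω = 4.0000·0.2500 = 1.0000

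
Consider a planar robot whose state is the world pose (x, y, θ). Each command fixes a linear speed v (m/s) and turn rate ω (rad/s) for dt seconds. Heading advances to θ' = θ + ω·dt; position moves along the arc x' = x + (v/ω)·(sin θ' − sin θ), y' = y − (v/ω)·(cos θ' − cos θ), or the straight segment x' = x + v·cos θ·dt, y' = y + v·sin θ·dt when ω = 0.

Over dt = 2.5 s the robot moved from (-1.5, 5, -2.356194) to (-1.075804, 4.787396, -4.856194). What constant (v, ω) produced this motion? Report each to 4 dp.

Δθ = -4.856194 − -2.356194 = -2.500000
ω = Δθ/dt = -2.500000/2.5 = -1.0000
R = Δx/(sin θ' − sin θ) = 0.2500
v = R·ω = 0.2500·-1.0000 = -0.2500

v = -0.2500, ω = -1.0000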